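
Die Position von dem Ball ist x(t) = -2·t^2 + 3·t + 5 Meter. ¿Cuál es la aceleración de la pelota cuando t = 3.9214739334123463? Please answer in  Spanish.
Partiendo de la posición x(t) = -2·t^2 + 3·t + 5, tomamos 2 derivadas. La derivada de la posición da la velocidad: v(t) = 3 - 4·t. Tomando d/dt de v(t), encontramos a(t) = -4. De la ecuación de la aceleración a(t) = -4, sustituimos t = 3.9214739334123463 para obtener a = -4.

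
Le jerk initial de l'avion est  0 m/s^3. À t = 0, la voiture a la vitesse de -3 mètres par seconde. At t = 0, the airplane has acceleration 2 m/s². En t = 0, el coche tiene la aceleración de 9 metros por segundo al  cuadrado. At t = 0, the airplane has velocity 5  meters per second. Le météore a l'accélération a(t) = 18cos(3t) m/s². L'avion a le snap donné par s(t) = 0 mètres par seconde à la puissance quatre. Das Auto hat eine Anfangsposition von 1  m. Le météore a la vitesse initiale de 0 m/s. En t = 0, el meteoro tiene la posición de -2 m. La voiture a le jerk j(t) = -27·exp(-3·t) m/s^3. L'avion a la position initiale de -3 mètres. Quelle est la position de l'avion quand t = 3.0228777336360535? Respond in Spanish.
Para resolver esto, necesitamos tomar 4 antiderivadas de nuestra ecuación del snap s(t) = 0. Integrando el snap y usando la condición inicial j(0) = 0, obtenemos j(t) = 0. Integrando la sacudida y usando la condición inicial a(0) = 2, obtenemos a(t) = 2. Integrando la aceleración y usando la condición inicial v(0) = 5, obtenemos v(t) = 2·t + 5. Tomando ∫v(t)dt y aplicando x(0) = -3, encontramos x(t) = t^2 + 5·t - 3. Tenemos la posición x(t) = t^2 + 5·t - 3. Sustituyendo t = 3.0228777336360535: x(3.0228777336360535) = 21.2521784606929.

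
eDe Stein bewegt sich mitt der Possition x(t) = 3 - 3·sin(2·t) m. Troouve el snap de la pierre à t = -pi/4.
Pour résoudre ceci, nous devons prendre 4 dérivées de notre équation de la position x(t) = 3 - 3·sin(2·t). La dérivée de la position donne la vitesse: v(t) = -6·cos(2·t). En prenant d/dt de v(t), nous trouvons a(t) = 12·sin(2·t). La dérivée de l'accélération donne le jerk: j(t) = 24·cos(2·t). La dérivée du jerk donne le snap: s(t) = -48·sin(2·t). De l'équation du snap s(t) = -48·sin(2·t), nous substituons t = -pi/4 pour obtenir s = 48.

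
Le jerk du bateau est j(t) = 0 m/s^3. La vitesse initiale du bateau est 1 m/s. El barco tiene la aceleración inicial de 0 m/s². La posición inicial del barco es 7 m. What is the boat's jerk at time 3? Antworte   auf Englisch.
From the given jerk equation j(t) = 0, we substitute t = 3 to get j = 0.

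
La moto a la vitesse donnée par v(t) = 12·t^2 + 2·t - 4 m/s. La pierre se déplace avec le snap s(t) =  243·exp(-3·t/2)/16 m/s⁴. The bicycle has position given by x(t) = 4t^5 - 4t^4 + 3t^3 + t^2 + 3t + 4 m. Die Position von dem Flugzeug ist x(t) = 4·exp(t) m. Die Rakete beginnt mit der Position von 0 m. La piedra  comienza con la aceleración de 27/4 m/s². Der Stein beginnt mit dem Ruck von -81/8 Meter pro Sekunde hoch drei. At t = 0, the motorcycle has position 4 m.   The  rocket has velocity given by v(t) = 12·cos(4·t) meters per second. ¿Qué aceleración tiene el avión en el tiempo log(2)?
Partiendo de la posición x(t) = 4·exp(t), tomamos 2 derivadas. Tomando d/dt de x(t), encontramos v(t) = 4·exp(t). Tomando d/dt de v(t), encontramos a(t) = 4·exp(t). Usando a(t) = 4·exp(t) y sustituyendo t = log(2), encontramos a = 8.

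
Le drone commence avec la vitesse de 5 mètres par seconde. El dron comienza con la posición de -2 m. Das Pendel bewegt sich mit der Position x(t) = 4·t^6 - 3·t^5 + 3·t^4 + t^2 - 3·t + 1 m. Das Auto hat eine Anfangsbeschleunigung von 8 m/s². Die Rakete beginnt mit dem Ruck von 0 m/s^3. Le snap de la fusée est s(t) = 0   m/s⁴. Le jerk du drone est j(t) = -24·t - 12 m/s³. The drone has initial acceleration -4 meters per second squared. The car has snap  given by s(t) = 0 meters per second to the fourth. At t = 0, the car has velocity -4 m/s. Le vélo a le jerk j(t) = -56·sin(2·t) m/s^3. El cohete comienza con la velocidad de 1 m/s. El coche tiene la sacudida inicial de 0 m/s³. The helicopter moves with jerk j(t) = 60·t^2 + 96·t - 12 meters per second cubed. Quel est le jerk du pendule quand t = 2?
Pour résoudre ceci, nous devons prendre 3 dérivées de notre équation de la position x(t) = 4·t^6 - 3·t^5 + 3·t^4 + t^2 - 3·t + 1. En dérivant la position, nous obtenons la vitesse: v(t) = 24·t^5 - 15·t^4 + 12·t^3 + 2·t - 3. La dérivée de la vitesse donne l'accélération: a(t) = 120·t^4 - 60·t^3 + 36·t^2 + 2. La dérivée de l'accélération donne le jerk: j(t) = 480·t^3 - 180·t^2 + 72·t. En utilisant j(t) = 480·t^3 - 180·t^2 + 72·t et en substituant t = 2, nous trouvons j = 3264.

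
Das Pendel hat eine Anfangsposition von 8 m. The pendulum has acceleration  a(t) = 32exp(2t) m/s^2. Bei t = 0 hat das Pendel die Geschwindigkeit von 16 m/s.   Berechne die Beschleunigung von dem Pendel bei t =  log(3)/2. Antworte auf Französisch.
En utilisant a(t) = 32·exp(2·t) et en substituant t = log(3)/2, nous trouvons a = 96.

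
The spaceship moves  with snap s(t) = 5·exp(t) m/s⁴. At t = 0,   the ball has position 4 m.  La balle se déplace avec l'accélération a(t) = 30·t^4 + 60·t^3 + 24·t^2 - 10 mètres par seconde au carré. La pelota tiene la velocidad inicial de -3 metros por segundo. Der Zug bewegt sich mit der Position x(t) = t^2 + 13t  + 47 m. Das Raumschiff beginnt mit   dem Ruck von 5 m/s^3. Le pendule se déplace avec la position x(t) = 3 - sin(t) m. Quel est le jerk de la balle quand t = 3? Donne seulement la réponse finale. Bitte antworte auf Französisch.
La réponse est 5004.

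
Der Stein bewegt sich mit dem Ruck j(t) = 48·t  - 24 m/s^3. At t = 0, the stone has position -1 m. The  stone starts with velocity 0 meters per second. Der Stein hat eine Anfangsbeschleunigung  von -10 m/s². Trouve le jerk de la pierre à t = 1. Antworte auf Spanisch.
Tenemos la sacudida j(t) = 48·t - 24. Sustituyendo t = 1: j(1) = 24.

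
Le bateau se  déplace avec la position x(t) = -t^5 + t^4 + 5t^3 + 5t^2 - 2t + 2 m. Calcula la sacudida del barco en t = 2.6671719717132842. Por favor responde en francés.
Nous devons dériver notre équation de la position x(t) = -t^5 + t^4 + 5·t^3 + 5·t^2 - 2·t + 2 3 fois. La dérivée de la position donne la vitesse: v(t) = -5·t^4 + 4·t^3 + 15·t^2 + 10·t - 2. La dérivée de la vitesse donne l'accélération: a(t) = -20·t^3 + 12·t^2 + 30·t + 10. En dérivant l'accélération, nous obtenons le jerk: j(t) = -60·t^2 + 24·t + 30. De l'équation du jerk j(t) = -60·t^2 + 24·t + 30, nous substituons t = 2.6671719717132842 pour obtenir j = -332.816252280457.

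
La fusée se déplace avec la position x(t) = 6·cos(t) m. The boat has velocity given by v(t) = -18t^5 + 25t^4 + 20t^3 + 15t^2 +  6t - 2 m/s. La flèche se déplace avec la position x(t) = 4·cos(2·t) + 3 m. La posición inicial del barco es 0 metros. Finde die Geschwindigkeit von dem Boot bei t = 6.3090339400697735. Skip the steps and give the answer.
Die Geschwindigkeit bei t = 6.3090339400697735 ist v = -134658.881060255.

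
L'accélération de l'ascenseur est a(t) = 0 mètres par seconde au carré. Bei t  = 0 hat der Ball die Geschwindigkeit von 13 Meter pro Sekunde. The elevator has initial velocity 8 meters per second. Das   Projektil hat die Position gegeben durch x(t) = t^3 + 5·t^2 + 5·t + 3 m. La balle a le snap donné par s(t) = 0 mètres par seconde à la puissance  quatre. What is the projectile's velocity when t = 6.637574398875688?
We must differentiate our position equation x(t) = t^3 + 5·t^2 + 5·t + 3 1 time. The derivative of position gives velocity: v(t) = 3·t^2 + 10·t + 5. Using v(t) = 3·t^2 + 10·t + 5 and substituting t = 6.637574398875688, we find v = 203.547925690587.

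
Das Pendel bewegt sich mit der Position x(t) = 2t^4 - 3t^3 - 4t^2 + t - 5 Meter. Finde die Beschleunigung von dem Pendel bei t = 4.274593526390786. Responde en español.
Debemos derivar nuestra ecuación de la posición x(t) = 2·t^4 - 3·t^3 - 4·t^2 + t - 5 2 veces. La derivada de la posición da la velocidad: v(t) = 8·t^3 - 9·t^2 - 8·t + 1. Tomando d/dt de v(t), encontramos a(t) = 24·t^2 - 18·t - 8. De la ecuación de la aceleración a(t) = 24·t^2 - 18·t - 8, sustituimos t = 4.274593526390786 para obtener a = 353.588912105654.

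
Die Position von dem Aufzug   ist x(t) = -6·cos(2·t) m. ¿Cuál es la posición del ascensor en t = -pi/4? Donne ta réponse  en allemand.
Aus der Gleichung für die Position x(t) = -6·cos(2·t), setzen wir t = -pi/4 ein und erhalten x = 0.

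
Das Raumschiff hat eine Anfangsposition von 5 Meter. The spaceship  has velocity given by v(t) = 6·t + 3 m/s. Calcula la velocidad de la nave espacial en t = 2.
Usando v(t) = 6·t + 3 y sustituyendo t = 2, encontramos v = 15.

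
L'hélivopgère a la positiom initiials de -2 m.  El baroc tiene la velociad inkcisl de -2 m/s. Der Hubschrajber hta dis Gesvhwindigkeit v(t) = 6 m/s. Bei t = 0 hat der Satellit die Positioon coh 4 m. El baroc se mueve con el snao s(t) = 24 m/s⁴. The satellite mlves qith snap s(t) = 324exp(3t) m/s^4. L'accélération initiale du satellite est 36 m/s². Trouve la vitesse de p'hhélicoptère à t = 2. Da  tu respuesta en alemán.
Aus der Gleichung für die Geschwindigkeit v(t) = 6, setzen wir t = 2 ein und erhalten v = 6.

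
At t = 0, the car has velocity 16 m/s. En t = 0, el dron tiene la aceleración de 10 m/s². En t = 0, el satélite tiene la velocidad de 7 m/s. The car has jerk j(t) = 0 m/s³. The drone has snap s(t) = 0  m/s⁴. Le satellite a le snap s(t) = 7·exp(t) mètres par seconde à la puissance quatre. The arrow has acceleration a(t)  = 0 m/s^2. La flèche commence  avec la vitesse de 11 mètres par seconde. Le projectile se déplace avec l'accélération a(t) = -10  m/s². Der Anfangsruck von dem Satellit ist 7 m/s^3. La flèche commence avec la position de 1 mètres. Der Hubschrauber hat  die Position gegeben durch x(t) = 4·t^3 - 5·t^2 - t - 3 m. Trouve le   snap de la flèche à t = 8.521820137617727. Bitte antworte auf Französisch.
Nous devons dériver notre équation de l'accélération a(t) = 0 2 fois. La dérivée de l'accélération donne le jerk: j(t) = 0. La dérivée du jerk donne le snap: s(t) = 0. En utilisant s(t) = 0 et en substituant t = 8.521820137617727, nous trouvons s = 0.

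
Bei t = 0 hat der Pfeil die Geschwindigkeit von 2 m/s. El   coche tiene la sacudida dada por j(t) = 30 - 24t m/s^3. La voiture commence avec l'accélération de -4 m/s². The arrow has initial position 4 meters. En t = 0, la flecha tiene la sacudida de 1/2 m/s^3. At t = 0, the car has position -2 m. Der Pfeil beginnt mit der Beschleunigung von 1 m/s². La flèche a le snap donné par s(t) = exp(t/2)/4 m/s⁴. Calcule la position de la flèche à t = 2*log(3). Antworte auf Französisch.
Nous devons trouver l'intégrale de notre équation du snap s(t) = exp(t/2)/4 4 fois. L'intégrale du snap, avec j(0) = 1/2, donne le jerk: j(t) = exp(t/2)/2. En prenant ∫j(t)dt et en appliquant a(0) = 1, nous trouvons a(t) = exp(t/2). En prenant ∫a(t)dt et en appliquant v(0) = 2, nous trouvons v(t) = 2·exp(t/2). En intégrant la vitesse et en utilisant la condition initiale x(0) = 4, nous obtenons x(t) = 4·exp(t/2). Nous avons la position x(t) = 4·exp(t/2). En substituant t = 2*log(3): x(2*log(3)) = 12.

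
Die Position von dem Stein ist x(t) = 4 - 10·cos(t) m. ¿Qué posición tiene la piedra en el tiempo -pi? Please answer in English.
We have position x(t) = 4 - 10·cos(t). Substituting t = -pi: x(-pi) = 14.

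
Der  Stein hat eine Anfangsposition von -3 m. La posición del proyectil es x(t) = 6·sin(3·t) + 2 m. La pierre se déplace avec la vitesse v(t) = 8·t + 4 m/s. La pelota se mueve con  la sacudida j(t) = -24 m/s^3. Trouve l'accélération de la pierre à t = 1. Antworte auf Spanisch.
Partiendo de la velocidad v(t) = 8·t + 4, tomamos 1 derivada. Tomando d/dt de v(t), encontramos a(t) = 8. Tenemos la aceleración a(t) = 8. Sustituyendo t = 1: a(1) = 8.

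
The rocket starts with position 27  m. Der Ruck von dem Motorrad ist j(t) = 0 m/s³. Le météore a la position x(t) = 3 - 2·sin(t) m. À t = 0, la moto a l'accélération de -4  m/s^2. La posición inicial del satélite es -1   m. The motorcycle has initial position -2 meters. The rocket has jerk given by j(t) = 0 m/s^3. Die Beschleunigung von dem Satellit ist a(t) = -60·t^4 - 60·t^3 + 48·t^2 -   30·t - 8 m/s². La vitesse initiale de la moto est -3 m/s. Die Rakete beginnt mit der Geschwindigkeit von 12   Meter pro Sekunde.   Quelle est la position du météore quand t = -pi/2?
En utilisant x(t) = 3 - 2·sin(t) et en substituant t = -pi/2, nous trouvons x = 5.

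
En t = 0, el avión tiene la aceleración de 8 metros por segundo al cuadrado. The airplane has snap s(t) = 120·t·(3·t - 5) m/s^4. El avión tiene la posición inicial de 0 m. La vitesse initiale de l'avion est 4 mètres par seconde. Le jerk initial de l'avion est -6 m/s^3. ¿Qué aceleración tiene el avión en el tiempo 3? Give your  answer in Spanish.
Debemos encontrar la antiderivada de nuestra ecuación del snap s(t) = 120·t·(3·t - 5) 2 veces. La antiderivada del snap es la sacudida. Usando j(0) = -6, obtenemos j(t) = 120·t^3 - 300·t^2 - 6. Tomando ∫j(t)dt y aplicando a(0) = 8, encontramos a(t) = 30·t^4 - 100·t^3 - 6·t + 8. Tenemos la aceleración a(t) = 30·t^4 - 100·t^3 - 6·t + 8. Sustituyendo t = 3: a(3) = -280.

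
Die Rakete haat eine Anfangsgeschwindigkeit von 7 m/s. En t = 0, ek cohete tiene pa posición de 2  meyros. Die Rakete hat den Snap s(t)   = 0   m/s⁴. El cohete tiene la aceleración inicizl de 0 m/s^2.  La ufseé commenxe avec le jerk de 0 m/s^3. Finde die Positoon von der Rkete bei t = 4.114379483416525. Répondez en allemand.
Ausgehend von dem Snap s(t) = 0, nehmen wir 4 Integrale. Die Stammfunktion von dem Snap ist der Ruck. Mit j(0) = 0 erhalten wir j(t) = 0. Die Stammfunktion von dem Ruck ist die Beschleunigung. Mit a(0) = 0 erhalten wir a(t) = 0. Mit ∫a(t)dt und Anwendung von v(0) = 7, finden wir v(t) = 7. Durch Integration von der Geschwindigkeit und Verwendung der Anfangsbedingung x(0) = 2, erhalten wir x(t) = 7·t + 2. Mit x(t) = 7·t + 2 und Einsetzen von t = 4.114379483416525, finden wir x = 30.8006563839157.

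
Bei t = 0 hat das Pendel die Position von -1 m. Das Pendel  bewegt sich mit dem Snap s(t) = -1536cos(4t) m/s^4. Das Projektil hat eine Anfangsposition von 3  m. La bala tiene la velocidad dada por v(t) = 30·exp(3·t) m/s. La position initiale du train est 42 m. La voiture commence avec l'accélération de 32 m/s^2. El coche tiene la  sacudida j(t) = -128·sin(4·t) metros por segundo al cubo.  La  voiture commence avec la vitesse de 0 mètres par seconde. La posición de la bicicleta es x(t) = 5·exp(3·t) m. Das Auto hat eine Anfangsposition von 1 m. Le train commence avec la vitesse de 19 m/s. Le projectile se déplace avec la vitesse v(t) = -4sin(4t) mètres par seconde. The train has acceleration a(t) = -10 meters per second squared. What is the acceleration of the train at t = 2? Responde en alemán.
Wir haben die Beschleunigung a(t) = -10. Durch Einsetzen von t = 2: a(2) = -10.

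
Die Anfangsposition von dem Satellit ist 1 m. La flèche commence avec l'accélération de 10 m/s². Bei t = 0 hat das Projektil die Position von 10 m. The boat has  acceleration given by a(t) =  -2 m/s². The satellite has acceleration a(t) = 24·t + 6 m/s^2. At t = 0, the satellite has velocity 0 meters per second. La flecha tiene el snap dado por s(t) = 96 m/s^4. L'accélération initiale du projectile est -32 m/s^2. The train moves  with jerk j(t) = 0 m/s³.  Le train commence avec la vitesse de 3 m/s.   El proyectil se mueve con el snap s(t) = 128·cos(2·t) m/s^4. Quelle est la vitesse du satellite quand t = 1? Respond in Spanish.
Necesitamos integrar nuestra ecuación de la aceleración a(t) = 24·t + 6 1 vez. La antiderivada de la aceleración es la velocidad. Usando v(0) = 0, obtenemos v(t) = 6·t·(2·t + 1). Usando v(t) = 6·t·(2·t + 1) y sustituyendo t = 1, encontramos v = 18.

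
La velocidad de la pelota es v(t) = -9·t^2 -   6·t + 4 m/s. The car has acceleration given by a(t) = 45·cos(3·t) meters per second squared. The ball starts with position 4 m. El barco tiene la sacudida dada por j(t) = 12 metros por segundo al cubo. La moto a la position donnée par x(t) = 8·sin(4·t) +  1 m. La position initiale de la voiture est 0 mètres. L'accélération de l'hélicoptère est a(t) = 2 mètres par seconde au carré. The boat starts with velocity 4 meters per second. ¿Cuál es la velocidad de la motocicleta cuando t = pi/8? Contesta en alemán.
Wir müssen unsere Gleichung für die Position x(t) = 8·sin(4·t) + 1 1-mal ableiten. Die Ableitung von der Position ergibt die Geschwindigkeit: v(t) = 32·cos(4·t). Wir haben die Geschwindigkeit v(t) = 32·cos(4·t). Durch Einsetzen von t = pi/8: v(pi/8) = 0.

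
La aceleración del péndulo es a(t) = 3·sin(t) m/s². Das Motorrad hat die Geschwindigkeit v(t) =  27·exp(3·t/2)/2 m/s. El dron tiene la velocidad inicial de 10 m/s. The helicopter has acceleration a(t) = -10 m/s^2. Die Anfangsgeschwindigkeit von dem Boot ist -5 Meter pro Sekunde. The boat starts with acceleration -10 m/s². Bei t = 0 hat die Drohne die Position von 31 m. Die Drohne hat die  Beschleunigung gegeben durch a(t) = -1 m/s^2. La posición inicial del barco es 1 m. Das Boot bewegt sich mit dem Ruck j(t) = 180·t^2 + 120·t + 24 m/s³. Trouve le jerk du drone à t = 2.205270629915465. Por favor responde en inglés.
Starting from acceleration a(t) = -1, we take 1 derivative. Taking d/dt of a(t), we find j(t) = 0. We have jerk j(t) = 0. Substituting t = 2.205270629915465: j(2.205270629915465) = 0.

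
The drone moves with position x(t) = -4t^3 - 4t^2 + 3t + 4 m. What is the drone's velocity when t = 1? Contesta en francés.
En partant de la position x(t) = -4·t^3 - 4·t^2 + 3·t + 4, nous prenons 1 dérivée. La dérivée de la position donne la vitesse: v(t) = -12·t^2 - 8·t + 3. Nous avons la vitesse v(t) = -12·t^2 - 8·t + 3. En substituant t = 1: v(1) = -17.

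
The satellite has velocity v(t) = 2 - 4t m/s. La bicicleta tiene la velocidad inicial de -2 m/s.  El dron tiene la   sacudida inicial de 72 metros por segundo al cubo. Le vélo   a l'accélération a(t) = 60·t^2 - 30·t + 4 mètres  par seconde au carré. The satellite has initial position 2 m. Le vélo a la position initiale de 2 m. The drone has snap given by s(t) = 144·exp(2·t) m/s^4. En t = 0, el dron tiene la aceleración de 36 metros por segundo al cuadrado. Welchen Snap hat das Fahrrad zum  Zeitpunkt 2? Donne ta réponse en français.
Nous devons dériver notre équation de l'accélération a(t) = 60·t^2 - 30·t + 4 2 fois. La dérivée de l'accélération donne le jerk: j(t) = 120·t - 30. En prenant d/dt de j(t), nous trouvons s(t) = 120. Nous avons le snap s(t) = 120. En substituant t = 2: s(2) = 120.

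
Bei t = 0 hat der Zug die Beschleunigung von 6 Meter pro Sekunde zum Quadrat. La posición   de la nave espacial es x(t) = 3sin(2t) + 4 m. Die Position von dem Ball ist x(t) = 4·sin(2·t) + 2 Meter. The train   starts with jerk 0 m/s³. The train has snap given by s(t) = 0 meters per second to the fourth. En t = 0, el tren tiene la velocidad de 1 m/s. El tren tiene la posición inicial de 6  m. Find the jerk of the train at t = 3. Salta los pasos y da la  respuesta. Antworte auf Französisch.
La réponse est 0.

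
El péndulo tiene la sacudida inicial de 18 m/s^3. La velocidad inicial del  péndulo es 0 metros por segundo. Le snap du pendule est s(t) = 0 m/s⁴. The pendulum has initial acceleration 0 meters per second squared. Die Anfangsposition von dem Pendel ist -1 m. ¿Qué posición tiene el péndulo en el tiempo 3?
Debemos encontrar la antiderivada de nuestra ecuación del snap s(t) = 0 4 veces. La antiderivada del snap es la sacudida. Usando j(0) = 18, obtenemos j(t) = 18. Tomando ∫j(t)dt y aplicando a(0) = 0, encontramos a(t) = 18·t. Integrando la aceleración y usando la condición inicial v(0) = 0, obtenemos v(t) = 9·t^2. La integral de la velocidad, con x(0) = -1, da la posición: x(t) = 3·t^3 - 1. Usando x(t) = 3·t^3 - 1 y sustituyendo t = 3, encontramos x = 80.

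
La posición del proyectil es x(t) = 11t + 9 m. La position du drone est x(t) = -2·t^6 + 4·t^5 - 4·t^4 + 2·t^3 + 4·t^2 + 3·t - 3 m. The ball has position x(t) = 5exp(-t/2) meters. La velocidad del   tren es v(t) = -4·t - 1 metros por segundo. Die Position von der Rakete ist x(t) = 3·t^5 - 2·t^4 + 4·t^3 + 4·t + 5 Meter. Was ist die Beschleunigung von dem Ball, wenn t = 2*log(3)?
Wir müssen unsere Gleichung für die Position x(t) = 5·exp(-t/2) 2-mal ableiten. Die Ableitung von der Position ergibt die Geschwindigkeit: v(t) = -5·exp(-t/2)/2. Mit d/dt von v(t) finden wir a(t) = 5·exp(-t/2)/4. Aus der Gleichung für die Beschleunigung a(t) = 5·exp(-t/2)/4, setzen wir t = 2*log(3) ein und erhalten a = 5/12.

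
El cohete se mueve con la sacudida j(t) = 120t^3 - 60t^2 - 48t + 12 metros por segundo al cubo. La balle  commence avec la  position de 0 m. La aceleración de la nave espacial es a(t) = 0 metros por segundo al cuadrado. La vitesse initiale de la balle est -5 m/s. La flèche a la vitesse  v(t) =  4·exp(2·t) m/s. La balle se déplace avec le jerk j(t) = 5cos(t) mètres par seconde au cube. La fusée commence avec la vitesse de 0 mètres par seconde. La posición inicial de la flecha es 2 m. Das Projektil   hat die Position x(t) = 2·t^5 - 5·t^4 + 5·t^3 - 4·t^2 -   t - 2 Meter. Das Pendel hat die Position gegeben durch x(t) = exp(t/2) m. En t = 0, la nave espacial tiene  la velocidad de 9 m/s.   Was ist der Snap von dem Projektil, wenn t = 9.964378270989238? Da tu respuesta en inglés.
Starting from position x(t) = 2·t^5 - 5·t^4 + 5·t^3 - 4·t^2 - t - 2, we take 4 derivatives. Taking d/dt of x(t), we find v(t) = 10·t^4 - 20·t^3 + 15·t^2 - 8·t - 1. The derivative of velocity gives acceleration: a(t) = 40·t^3 - 60·t^2 + 30·t - 8. Differentiating acceleration, we get jerk: j(t) = 120·t^2 - 120·t + 30. Differentiating jerk, we get snap: s(t) = 240·t - 120. Using s(t) = 240·t - 120 and substituting t = 9.964378270989238, we find s = 2271.45078503742.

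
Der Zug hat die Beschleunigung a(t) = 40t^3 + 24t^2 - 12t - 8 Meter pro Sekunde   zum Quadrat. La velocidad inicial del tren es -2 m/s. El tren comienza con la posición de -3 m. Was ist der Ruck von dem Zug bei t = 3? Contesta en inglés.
To solve this, we need to take 1 derivative of our acceleration equation a(t) = 40·t^3 + 24·t^2 - 12·t - 8. The derivative of acceleration gives jerk: j(t) = 120·t^2 + 48·t - 12. Using j(t) = 120·t^2 + 48·t - 12 and substituting t = 3, we find j = 1212.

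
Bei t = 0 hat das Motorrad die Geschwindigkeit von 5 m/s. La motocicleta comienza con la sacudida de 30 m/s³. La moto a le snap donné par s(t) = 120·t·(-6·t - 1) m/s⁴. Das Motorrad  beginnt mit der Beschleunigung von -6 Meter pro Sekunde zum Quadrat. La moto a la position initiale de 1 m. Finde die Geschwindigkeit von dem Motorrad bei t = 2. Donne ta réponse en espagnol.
Debemos encontrar la antiderivada de nuestra ecuación del snap s(t) = 120·t·(-6·t - 1) 3 veces. La integral del snap es la sacudida. Usando j(0) = 30, obtenemos j(t) = -240·t^3 - 60·t^2 + 30. La integral de la sacudida es la aceleración. Usando a(0) = -6, obtenemos a(t) = -60·t^4 - 20·t^3 + 30·t - 6. Tomando ∫a(t)dt y aplicando v(0) = 5, encontramos v(t) = -12·t^5 - 5·t^4 + 15·t^2 - 6·t + 5. Usando v(t) = -12·t^5 - 5·t^4 + 15·t^2 - 6·t + 5 y sustituyendo t = 2, encontramos v = -411.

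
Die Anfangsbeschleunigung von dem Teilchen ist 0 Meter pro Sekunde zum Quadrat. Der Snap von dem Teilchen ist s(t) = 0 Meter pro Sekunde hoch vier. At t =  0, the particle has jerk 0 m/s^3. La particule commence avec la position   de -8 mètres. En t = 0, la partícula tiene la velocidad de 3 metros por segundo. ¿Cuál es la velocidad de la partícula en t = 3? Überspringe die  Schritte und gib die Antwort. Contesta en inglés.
The velocity at t = 3 is v = 3.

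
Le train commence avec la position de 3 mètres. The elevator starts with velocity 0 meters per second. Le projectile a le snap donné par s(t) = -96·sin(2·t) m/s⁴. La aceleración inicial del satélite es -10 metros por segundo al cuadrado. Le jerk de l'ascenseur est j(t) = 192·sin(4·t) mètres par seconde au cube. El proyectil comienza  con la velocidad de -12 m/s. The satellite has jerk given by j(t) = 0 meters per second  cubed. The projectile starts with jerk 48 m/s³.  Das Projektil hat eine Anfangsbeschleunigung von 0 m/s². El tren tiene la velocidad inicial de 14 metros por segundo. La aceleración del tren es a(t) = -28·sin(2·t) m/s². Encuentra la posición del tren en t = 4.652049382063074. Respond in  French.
Nous devons intégrer notre équation de l'accélération a(t) = -28·sin(2·t) 2 fois. En prenant ∫a(t)dt et en appliquant v(0) = 14, nous trouvons v(t) = 14·cos(2·t). L'intégrale de la vitesse, avec x(0) = 3, donne la position: x(t) = 7·sin(2·t) + 3. De l'équation de la position x(t) = 7·sin(2·t) + 3, nous substituons t = 4.652049382063074 pour obtenir x = 3.84270544342470.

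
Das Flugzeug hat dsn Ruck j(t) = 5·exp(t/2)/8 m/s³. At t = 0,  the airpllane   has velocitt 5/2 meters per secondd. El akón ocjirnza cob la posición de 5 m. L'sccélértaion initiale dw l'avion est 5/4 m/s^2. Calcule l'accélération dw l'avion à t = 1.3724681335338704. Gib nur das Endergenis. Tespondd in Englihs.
At t = 1.3724681335338704, a = 2.48277681702229.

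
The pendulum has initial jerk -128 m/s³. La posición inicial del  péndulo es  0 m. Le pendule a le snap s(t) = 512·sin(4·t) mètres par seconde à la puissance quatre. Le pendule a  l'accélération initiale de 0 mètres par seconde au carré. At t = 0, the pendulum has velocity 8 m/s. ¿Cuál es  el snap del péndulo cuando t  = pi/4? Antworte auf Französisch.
De l'équation du snap s(t) = 512·sin(4·t), nous substituons t = pi/4 pour obtenir s = 0.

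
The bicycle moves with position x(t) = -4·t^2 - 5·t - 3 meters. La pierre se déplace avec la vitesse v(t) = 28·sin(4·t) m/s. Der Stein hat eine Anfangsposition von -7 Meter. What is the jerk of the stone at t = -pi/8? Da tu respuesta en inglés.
Starting from velocity v(t) = 28·sin(4·t), we take 2 derivatives. Differentiating velocity, we get acceleration: a(t) = 112·cos(4·t). The derivative of acceleration gives jerk: j(t) = -448·sin(4·t). Using j(t) = -448·sin(4·t) and substituting t = -pi/8, we find j = 448.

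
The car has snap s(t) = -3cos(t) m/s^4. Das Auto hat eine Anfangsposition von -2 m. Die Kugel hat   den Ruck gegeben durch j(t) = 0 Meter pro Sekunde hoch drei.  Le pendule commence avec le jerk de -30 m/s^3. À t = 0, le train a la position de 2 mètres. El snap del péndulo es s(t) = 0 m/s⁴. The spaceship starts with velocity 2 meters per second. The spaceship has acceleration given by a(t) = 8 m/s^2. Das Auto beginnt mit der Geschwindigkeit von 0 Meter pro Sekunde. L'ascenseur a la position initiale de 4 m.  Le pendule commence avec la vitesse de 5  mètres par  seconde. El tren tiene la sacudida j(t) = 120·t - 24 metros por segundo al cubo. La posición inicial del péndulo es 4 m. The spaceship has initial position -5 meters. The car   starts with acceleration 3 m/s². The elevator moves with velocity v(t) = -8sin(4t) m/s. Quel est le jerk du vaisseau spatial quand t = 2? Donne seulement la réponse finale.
Le jerk à t = 2 est j = 0.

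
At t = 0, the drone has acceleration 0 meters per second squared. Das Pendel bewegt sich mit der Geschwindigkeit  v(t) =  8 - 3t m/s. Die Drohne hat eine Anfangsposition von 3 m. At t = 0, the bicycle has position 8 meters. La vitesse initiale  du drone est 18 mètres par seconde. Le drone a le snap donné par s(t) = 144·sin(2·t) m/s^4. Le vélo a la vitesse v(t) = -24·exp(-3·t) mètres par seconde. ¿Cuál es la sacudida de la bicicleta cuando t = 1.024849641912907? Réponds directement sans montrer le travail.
En t = 1.024849641912907, j = -9.98146109533172.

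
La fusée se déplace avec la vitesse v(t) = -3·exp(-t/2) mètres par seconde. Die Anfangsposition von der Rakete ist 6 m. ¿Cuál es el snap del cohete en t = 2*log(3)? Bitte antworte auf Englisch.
Starting from velocity v(t) = -3·exp(-t/2), we take 3 derivatives. The derivative of velocity gives acceleration: a(t) = 3·exp(-t/2)/2. Differentiating acceleration, we get jerk: j(t) = -3·exp(-t/2)/4. The derivative of jerk gives snap: s(t) = 3·exp(-t/2)/8. We have snap s(t) = 3·exp(-t/2)/8. Substituting t = 2*log(3): s(2*log(3)) = 1/8.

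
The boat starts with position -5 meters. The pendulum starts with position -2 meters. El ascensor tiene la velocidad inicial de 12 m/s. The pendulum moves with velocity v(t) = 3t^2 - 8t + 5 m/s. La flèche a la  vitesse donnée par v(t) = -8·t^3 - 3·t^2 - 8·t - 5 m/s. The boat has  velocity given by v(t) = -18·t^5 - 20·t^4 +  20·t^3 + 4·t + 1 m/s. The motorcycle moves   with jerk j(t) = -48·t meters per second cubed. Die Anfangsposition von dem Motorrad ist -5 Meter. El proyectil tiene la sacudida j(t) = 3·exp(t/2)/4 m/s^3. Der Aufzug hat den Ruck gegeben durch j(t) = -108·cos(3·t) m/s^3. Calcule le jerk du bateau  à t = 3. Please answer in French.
Pour résoudre ceci, nous devons prendre 2 dérivées de notre équation de la vitesse v(t) = -18·t^5 - 20·t^4 + 20·t^3 + 4·t + 1. La dérivée de la vitesse donne l'accélération: a(t) = -90·t^4 - 80·t^3 + 60·t^2 + 4. En prenant d/dt de a(t), nous trouvons j(t) = -360·t^3 - 240·t^2 + 120·t. En utilisant j(t) = -360·t^3 - 240·t^2 + 120·t et en substituant t = 3, nous trouvons j = -11520.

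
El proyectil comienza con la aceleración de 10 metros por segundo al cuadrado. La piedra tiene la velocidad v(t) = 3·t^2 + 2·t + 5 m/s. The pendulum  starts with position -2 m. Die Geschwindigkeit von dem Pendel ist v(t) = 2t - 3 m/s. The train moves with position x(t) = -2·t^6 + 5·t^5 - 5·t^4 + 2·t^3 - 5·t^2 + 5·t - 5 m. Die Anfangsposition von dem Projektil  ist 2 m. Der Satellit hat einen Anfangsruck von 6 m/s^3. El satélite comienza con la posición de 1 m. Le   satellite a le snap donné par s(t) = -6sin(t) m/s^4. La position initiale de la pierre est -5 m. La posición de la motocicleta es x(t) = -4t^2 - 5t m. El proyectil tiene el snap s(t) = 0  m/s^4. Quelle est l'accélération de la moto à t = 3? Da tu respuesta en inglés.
Starting from position x(t) = -4·t^2 - 5·t, we take 2 derivatives. Differentiating position, we get velocity: v(t) = -8·t - 5. Differentiating velocity, we get acceleration: a(t) = -8. From the given acceleration equation a(t) = -8, we substitute t = 3 to get a = -8.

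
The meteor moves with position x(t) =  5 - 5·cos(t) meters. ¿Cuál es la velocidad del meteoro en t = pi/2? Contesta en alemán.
Ausgehend von der Position x(t) = 5 - 5·cos(t), nehmen wir 1 Ableitung. Mit d/dt von x(t) finden wir v(t) = 5·sin(t). Wir haben die Geschwindigkeit v(t) = 5·sin(t). Durch Einsetzen von t = pi/2: v(pi/2) = 5.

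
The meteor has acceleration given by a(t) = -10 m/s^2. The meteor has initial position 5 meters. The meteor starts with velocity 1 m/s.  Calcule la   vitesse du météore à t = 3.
Nous devons intégrer notre équation de l'accélération a(t) = -10 1 fois. La primitive de l'accélération, avec v(0) = 1, donne la vitesse: v(t) = 1 - 10·t. Nous avons la vitesse v(t) = 1 - 10·t. En substituant t = 3: v(3) = -29.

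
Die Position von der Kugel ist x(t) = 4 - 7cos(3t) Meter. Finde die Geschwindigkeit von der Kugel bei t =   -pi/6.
Wir müssen unsere Gleichung für die Position x(t) = 4 - 7·cos(3·t) 1-mal ableiten. Durch Ableiten von der Position erhalten wir die Geschwindigkeit: v(t) = 21·sin(3·t). Mit v(t) = 21·sin(3·t) und Einsetzen von t = -pi/6, finden wir v = -21.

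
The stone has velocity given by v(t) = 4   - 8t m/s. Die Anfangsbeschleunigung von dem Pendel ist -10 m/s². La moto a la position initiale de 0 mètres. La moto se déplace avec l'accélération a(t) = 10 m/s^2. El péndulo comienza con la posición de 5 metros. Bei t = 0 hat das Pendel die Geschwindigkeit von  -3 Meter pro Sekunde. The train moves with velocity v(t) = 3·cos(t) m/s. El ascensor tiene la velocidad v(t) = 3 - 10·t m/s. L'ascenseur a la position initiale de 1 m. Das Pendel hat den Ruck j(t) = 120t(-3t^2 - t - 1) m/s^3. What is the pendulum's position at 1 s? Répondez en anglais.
To solve this, we need to take 3 integrals of our jerk equation j(t) = 120·t·(-3·t^2 - t - 1). The antiderivative of jerk is acceleration. Using a(0) = -10, we get a(t) = -90·t^4 - 40·t^3 - 60·t^2 - 10. Finding the integral of a(t) and using v(0) = -3: v(t) = -18·t^5 - 10·t^4 - 20·t^3 - 10·t - 3. The integral of velocity, with x(0) = 5, gives position: x(t) = -3·t^6 - 2·t^5 - 5·t^4 - 5·t^2 - 3·t + 5. We have position x(t) = -3·t^6 - 2·t^5 - 5·t^4 - 5·t^2 - 3·t + 5. Substituting t = 1: x(1) = -13.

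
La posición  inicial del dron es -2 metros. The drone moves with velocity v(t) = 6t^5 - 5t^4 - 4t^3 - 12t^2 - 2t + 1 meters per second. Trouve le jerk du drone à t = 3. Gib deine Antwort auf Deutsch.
Um dies zu lösen, müssen wir 2 Ableitungen unserer Gleichung für die Geschwindigkeit v(t) = 6·t^5 - 5·t^4 - 4·t^3 - 12·t^2 - 2·t + 1 nehmen. Durch Ableiten von der Geschwindigkeit erhalten wir die Beschleunigung: a(t) = 30·t^4 - 20·t^3 - 12·t^2 - 24·t - 2. Mit d/dt von a(t) finden wir j(t) = 120·t^3 - 60·t^2 - 24·t - 24. Aus der Gleichung für den Ruck j(t) = 120·t^3 - 60·t^2 - 24·t - 24, setzen wir t = 3 ein und erhalten j = 2604.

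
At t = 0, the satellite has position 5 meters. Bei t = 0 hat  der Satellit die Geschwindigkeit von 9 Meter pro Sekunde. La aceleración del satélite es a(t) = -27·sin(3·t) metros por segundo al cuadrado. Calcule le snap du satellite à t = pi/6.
Pour résoudre ceci, nous devons prendre 2 dérivées de notre équation de l'accélération a(t) = -27·sin(3·t). La dérivée de l'accélération donne le jerk: j(t) = -81·cos(3·t). En prenant d/dt de j(t), nous trouvons s(t) = 243·sin(3·t). Nous avons le snap s(t) = 243·sin(3·t). En substituant t = pi/6: s(pi/6) = 243.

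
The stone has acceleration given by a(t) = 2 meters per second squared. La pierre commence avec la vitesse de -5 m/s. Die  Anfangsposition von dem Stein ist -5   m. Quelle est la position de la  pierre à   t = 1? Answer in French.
Nous devons trouver la primitive de notre équation de l'accélération a(t) = 2 2 fois. En prenant ∫a(t)dt et en appliquant v(0) = -5, nous trouvons v(t) = 2·t - 5. En prenant ∫v(t)dt et en appliquant x(0) = -5, nous trouvons x(t) = t^2 - 5·t - 5. Nous avons la position x(t) = t^2 - 5·t - 5. En substituant t = 1: x(1) = -9.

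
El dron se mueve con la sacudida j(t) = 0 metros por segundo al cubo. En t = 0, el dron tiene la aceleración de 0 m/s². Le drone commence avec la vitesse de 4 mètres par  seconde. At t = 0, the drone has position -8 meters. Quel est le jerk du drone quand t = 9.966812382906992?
Nous avons le jerk j(t) = 0. En substituant t = 9.966812382906992: j(9.966812382906992) = 0.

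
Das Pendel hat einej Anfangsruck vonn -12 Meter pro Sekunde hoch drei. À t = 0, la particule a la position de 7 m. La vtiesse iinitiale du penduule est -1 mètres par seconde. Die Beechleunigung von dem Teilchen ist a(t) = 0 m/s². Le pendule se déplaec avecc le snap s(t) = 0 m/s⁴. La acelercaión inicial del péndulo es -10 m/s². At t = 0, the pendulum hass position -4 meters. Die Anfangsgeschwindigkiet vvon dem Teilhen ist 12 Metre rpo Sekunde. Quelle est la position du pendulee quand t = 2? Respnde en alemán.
Wir müssen die Stammfunktion unserer Gleichung für den Snap s(t) = 0 4-mal finden. Das Integral von dem Snap ist der Ruck. Mit j(0) = -12 erhalten wir j(t) = -12. Die Stammfunktion von dem Ruck, mit a(0) = -10, ergibt die Beschleunigung: a(t) = -12·t - 10. Die Stammfunktion von der Beschleunigung, mit v(0) = -1, ergibt die Geschwindigkeit: v(t) = -6·t^2 - 10·t - 1. Mit ∫v(t)dt und Anwendung von x(0) = -4, finden wir x(t) = -2·t^3 - 5·t^2 - t - 4. Aus der Gleichung für die Position x(t) = -2·t^3 - 5·t^2 - t - 4, setzen wir t = 2 ein und erhalten x = -42.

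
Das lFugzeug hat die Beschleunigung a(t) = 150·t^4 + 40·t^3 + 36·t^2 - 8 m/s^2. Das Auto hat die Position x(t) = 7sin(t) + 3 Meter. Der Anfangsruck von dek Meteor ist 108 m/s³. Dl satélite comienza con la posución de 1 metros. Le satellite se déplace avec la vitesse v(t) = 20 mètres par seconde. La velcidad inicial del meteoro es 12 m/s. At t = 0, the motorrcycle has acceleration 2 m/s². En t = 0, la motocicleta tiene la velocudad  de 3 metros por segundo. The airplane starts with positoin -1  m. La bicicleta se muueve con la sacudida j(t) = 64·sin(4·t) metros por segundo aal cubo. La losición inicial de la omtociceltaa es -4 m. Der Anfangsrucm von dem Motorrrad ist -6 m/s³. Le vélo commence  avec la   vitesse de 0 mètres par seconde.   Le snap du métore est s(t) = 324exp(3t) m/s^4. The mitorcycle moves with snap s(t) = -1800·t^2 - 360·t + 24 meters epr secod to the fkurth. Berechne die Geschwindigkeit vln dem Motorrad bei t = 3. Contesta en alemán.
Wir müssen unsere Gleichung für den Snap s(t) = -1800·t^2 - 360·t + 24 3-mal integrieren. Durch Integration von dem Snap und Verwendung der Anfangsbedingung j(0) = -6, erhalten wir j(t) = -600·t^3 - 180·t^2 + 24·t - 6. Das Integral von dem Ruck, mit a(0) = 2, ergibt die Beschleunigung: a(t) = -150·t^4 - 60·t^3 + 12·t^2 - 6·t + 2. Das Integral von der Beschleunigung ist die Geschwindigkeit. Mit v(0) = 3 erhalten wir v(t) = -30·t^5 - 15·t^4 + 4·t^3 - 3·t^2 + 2·t + 3. Mit v(t) = -30·t^5 - 15·t^4 + 4·t^3 - 3·t^2 + 2·t + 3 und Einsetzen von t = 3, finden wir v = -8415.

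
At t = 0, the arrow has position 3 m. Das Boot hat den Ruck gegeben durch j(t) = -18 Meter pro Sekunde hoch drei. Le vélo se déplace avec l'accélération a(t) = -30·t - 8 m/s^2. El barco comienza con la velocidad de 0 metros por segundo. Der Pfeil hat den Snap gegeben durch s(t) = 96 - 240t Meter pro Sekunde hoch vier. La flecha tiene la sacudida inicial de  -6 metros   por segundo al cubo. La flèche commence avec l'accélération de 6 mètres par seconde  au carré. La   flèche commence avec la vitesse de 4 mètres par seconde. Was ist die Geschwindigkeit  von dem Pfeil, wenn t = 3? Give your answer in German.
Wir müssen das Integral unserer Gleichung für den Snap s(t) = 96 - 240·t 3-mal finden. Das Integral von dem Snap, mit j(0) = -6, ergibt den Ruck: j(t) = -120·t^2 + 96·t - 6. Das Integral von dem Ruck ist die Beschleunigung. Mit a(0) = 6 erhalten wir a(t) = -40·t^3 + 48·t^2 - 6·t + 6. Die Stammfunktion von der Beschleunigung ist die Geschwindigkeit. Mit v(0) = 4 erhalten wir v(t) = -10·t^4 + 16·t^3 - 3·t^2 + 6·t + 4. Mit v(t) = -10·t^4 + 16·t^3 - 3·t^2 + 6·t + 4 und Einsetzen von t = 3, finden wir v = -383.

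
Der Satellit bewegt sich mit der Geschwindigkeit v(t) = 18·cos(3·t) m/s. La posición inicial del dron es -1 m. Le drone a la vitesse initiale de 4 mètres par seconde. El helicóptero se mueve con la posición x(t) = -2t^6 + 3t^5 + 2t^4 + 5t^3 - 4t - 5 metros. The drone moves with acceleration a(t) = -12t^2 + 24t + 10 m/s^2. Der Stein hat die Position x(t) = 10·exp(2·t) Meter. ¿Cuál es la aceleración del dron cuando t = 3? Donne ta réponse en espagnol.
De la ecuación de la aceleración a(t) = -12·t^2 + 24·t + 10, sustituimos t = 3 para obtener a = -26.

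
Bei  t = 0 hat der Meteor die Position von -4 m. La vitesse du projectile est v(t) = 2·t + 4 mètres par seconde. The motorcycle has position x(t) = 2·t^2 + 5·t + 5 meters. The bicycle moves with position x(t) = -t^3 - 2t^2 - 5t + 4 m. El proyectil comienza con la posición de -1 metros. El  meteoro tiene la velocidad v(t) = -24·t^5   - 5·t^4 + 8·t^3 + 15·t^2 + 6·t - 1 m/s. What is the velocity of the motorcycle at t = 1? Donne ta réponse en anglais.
We must differentiate our position equation x(t) = 2·t^2 + 5·t + 5 1 time. Differentiating position, we get velocity: v(t) = 4·t + 5. We have velocity v(t) = 4·t + 5. Substituting t = 1: v(1) = 9.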